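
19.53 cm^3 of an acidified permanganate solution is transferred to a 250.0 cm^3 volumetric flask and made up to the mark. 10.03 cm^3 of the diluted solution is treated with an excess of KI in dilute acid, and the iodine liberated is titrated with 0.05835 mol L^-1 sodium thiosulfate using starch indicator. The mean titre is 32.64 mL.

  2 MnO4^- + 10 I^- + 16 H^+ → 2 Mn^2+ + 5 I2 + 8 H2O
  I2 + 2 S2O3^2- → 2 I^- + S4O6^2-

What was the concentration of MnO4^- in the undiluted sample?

n(S2O3^2-) = 0.03264 × 0.05835 = 1.905 × 10^-3 mol
n(I2) = n(S2O3^2-)/2 = 9.523 × 10^-4 mol
From the 2:5 ratio, n(MnO4^-) in the aliquot = 2/5 × 9.523 × 10^-4 = 3.809 × 10^-4 mol
[MnO4^-]_dilute = 3.809 × 10^-4 / 0.01003 = 0.03798 mol/L
[MnO4^-]_original = 0.03798 × 250.0/19.53 = 0.4861 mol/L

0.4861 mol/L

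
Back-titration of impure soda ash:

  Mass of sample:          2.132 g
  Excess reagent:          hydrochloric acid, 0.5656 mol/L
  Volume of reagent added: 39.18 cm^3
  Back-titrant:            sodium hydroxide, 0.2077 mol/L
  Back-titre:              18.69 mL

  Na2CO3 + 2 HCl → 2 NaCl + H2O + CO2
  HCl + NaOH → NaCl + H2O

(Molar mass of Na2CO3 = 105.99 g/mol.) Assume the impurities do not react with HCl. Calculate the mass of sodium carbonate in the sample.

n(HCl) added = 0.03918 × 0.5656 = 0.02216 mol
n(NaOH) used in back-titration = 0.01869 × 0.2077 = 3.882 × 10^-3 mol
n(HCl) left over = 3.882 × 10^-3 mol (1:1 ratio)
n(HCl) consumed by analyte = 0.02216 − 3.882 × 10^-3 = 0.01828 mol
From the 1:2 ratio, n(Na2CO3) = 1/2 × 0.01828 = 9.139 × 10^-3 mol
mass of Na2CO3 = 9.139 × 10^-3 × 105.99 = 0.9687 g

0.9687 g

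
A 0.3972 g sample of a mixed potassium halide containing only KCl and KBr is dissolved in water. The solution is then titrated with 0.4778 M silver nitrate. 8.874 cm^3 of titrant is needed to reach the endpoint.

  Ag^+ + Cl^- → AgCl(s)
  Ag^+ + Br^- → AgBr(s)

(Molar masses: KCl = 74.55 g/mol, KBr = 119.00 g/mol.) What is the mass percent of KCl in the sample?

45.33 %

n(AgNO3) = 0.008874 × 0.4778 = 4.240 × 10^-3 mol
Let x = n(KCl), y = n(KBr).
Titrant: 1x + 1y = 4.240 × 10^-3;  mass: 74.55x + 119.00y = 0.3972
Solving, x = 2.415 × 10^-3 mol, y = 1.825 × 10^-3 mol
mass of KCl = 2.415 × 10^-3 × 74.55 = 0.1801 g
% KCl = 0.1801 / 0.3972 × 100 = 45.33 %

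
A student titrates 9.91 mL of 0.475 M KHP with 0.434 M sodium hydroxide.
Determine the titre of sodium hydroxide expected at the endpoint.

KHC8H4O4 + NaOH → KNaC8H4O4 + H2O
n(KHC8H4O4) = 0.00991 L × 0.475 mol/L = 4.71 × 10^-3 mol
n(NaOH) = 4.71 × 10^-3 mol (1:1 stoichiometry)
V(NaOH) = 4.71 × 10^-3 mol / 0.434 mol/L = 0.0108 L = 10.8 mL

10.8 mL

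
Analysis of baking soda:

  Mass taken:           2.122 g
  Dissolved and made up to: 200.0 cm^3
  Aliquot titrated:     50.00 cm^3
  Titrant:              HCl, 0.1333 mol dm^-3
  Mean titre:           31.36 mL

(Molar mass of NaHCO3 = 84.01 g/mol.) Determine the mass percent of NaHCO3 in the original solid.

66.20 %

NaHCO3 + HCl → NaCl + H2O + CO2
n(HCl) per titration = 0.03136 × 0.1333 = 4.180 × 10^-3 mol
n(NaHCO3) in each aliquot = 4.180 × 10^-3 mol (1:1 ratio)
n(NaHCO3) in the whole flask = 4.180 × 10^-3 × 200.0/50.00 = 0.01672 mol
mass of NaHCO3 = 0.01672 × 84.01 = 1.405 g
% NaHCO3 = 1.405 / 2.122 × 100 = 66.20 %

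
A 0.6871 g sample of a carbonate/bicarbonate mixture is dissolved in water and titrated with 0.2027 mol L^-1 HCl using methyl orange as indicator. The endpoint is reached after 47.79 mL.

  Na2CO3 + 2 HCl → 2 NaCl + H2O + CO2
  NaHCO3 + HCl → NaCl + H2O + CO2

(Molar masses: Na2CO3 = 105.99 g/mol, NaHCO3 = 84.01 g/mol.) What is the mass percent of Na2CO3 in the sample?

31.51 %

n(HCl) = 0.04779 × 0.2027 = 9.687 × 10^-3 mol
Let x = n(Na2CO3), y = n(NaHCO3).
Titrant: 2x + 1y = 9.687 × 10^-3;  mass: 105.99x + 84.01y = 0.6871
Solving, x = 2.043 × 10^-3 mol, y = 5.602 × 10^-3 mol
mass of Na2CO3 = 2.043 × 10^-3 × 105.99 = 0.2165 g
% Na2CO3 = 0.2165 / 0.6871 × 100 = 31.51 %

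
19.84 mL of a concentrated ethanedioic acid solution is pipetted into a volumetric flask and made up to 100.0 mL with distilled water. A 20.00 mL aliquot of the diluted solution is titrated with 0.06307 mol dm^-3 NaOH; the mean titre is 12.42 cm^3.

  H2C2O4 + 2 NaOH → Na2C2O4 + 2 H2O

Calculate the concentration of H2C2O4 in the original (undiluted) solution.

n(NaOH) = 0.01242 × 0.06307 = 7.833 × 10^-4 mol
From the 1:2 ratio, n(H2C2O4) in the aliquot = 1/2 × 7.833 × 10^-4 = 3.917 × 10^-4 mol
[H2C2O4]_dilute = 3.917 × 10^-4 / 0.02000 = 0.01958 mol/L
Dilution factor = 100.0 / 19.84 = 5.040
[H2C2O4]_stock = 0.01958 × 5.040 = 0.09871 mol/L

0.09871 mol/L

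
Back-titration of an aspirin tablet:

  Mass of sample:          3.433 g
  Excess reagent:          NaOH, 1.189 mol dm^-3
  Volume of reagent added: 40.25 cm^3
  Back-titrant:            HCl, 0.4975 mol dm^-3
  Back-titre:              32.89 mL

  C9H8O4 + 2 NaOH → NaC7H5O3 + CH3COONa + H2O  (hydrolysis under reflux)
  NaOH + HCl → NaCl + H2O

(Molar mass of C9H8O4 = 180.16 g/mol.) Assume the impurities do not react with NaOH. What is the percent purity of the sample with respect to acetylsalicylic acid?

82.64 %

n(NaOH) added = 0.04025 × 1.189 = 0.04786 mol
n(HCl) used in back-titration = 0.03289 × 0.4975 = 0.01636 mol
n(NaOH) left over = 0.01636 mol (1:1 ratio)
n(NaOH) consumed by analyte = 0.04786 − 0.01636 = 0.03149 mol
From the 1:2 ratio, n(C9H8O4) = 1/2 × 0.03149 = 0.01575 mol
mass of C9H8O4 = 0.01575 × 180.16 = 2.837 g
% C9H8O4 = 2.837 / 3.433 × 100 = 82.64 %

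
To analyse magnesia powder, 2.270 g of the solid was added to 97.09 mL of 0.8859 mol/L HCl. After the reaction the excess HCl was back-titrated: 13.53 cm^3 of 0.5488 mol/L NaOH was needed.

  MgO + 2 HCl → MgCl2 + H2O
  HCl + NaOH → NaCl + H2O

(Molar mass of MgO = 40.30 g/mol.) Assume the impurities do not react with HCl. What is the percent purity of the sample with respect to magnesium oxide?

69.76 %

n(HCl) added = 0.09709 × 0.8859 = 0.08601 mol
n(NaOH) used in back-titration = 0.01353 × 0.5488 = 7.425 × 10^-3 mol
n(HCl) left over = 7.425 × 10^-3 mol (1:1 ratio)
n(HCl) consumed by analyte = 0.08601 − 7.425 × 10^-3 = 0.07859 mol
From the 1:2 ratio, n(MgO) = 1/2 × 0.07859 = 0.03929 mol
mass of MgO = 0.03929 × 40.30 = 1.584 g
% MgO = 1.584 / 2.270 × 100 = 69.76 %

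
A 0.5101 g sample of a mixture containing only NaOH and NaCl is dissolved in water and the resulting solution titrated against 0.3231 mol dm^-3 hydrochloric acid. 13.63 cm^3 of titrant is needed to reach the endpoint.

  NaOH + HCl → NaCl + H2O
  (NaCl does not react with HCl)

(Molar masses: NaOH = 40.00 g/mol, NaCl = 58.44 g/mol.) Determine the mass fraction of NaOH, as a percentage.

n(HCl) = 0.01363 × 0.3231 = 4.404 × 10^-3 mol
Let x = n(NaOH), y = n(NaCl).
Titrant: 1x = 4.404 × 10^-3;  mass: 40.00x + 58.44y = 0.5101
Solving, x = 4.404 × 10^-3 mol, y = 5.714 × 10^-3 mol
mass of NaOH = 4.404 × 10^-3 × 40.00 = 0.1762 g
% NaOH = 0.1762 / 0.5101 × 100 = 34.53 %

34.53 %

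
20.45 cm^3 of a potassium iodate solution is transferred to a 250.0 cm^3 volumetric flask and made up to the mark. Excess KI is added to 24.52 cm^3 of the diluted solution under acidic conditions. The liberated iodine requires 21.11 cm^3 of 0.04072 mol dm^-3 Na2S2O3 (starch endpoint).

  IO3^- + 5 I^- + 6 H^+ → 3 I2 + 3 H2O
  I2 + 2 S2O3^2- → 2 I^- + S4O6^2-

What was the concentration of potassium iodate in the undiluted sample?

n(S2O3^2-) = 0.02111 × 0.04072 = 8.596 × 10^-4 mol
n(I2) = n(S2O3^2-)/2 = 4.298 × 10^-4 mol
From the 1:3 ratio, n(IO3^-) in the aliquot = 1/3 × 4.298 × 10^-4 = 1.433 × 10^-4 mol
[IO3^-]_dilute = 1.433 × 10^-4 / 0.02452 = 0.005843 mol/L
[IO3^-]_original = 0.005843 × 250.0/20.45 = 0.07143 mol/L

0.07143 mol/L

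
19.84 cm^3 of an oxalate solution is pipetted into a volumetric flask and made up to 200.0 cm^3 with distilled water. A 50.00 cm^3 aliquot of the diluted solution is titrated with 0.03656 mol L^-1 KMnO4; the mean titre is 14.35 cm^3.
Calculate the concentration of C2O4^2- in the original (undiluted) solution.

0.2644 mol/L

2 MnO4^- + 5 C2O4^2- + 16 H^+ → 2 Mn^2+ + 10 CO2 + 8 H2O
n(KMnO4) = 0.01435 × 0.03656 = 5.246 × 10^-4 mol
From the 5:2 ratio, n(C2O4^2-) in the aliquot = 5/2 × 5.246 × 10^-4 = 1.312 × 10^-3 mol
[C2O4^2-]_dilute = 1.312 × 10^-3 / 0.05000 = 0.02623 mol/L
Dilution factor = 200.0 / 19.84 = 10.08
[C2O4^2-]_stock = 0.02623 × 10.08 = 0.2644 mol/L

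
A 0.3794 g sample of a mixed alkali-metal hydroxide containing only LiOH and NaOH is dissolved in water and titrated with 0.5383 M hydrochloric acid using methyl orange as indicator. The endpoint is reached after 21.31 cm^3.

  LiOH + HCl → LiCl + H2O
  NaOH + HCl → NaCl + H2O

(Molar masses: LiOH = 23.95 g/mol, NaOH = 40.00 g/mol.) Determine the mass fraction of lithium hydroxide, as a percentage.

31.25 %

n(HCl) = 0.02131 × 0.5383 = 0.01147 mol
Let x = n(LiOH), y = n(NaOH).
Titrant: 1x + 1y = 0.01147;  mass: 23.95x + 40.00y = 0.3794
Solving, x = 4.950 × 10^-3 mol, y = 6.521 × 10^-3 mol
mass of LiOH = 4.950 × 10^-3 × 23.95 = 0.1186 g
% LiOH = 0.1186 / 0.3794 × 100 = 31.25 %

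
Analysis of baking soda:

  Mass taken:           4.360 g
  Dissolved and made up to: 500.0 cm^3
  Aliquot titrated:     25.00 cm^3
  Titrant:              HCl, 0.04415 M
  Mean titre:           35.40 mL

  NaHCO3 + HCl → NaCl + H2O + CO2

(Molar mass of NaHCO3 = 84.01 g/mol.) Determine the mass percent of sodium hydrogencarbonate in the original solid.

n(HCl) per titration = 0.03540 × 0.04415 = 1.563 × 10^-3 mol
n(NaHCO3) in each aliquot = 1.563 × 10^-3 mol (1:1 ratio)
n(NaHCO3) in the whole flask = 1.563 × 10^-3 × 500.0/25.00 = 0.03126 mol
mass of NaHCO3 = 0.03126 × 84.01 = 2.626 g
% NaHCO3 = 2.626 / 4.360 × 100 = 60.23 %

60.23 %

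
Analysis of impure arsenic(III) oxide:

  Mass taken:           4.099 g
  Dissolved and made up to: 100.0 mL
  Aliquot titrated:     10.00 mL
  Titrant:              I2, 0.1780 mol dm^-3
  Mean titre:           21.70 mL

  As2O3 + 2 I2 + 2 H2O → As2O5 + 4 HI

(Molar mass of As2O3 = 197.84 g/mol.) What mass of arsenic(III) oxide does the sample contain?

n(I2) per titration = 0.02170 × 0.1780 = 3.863 × 10^-3 mol
From the 1:2 ratio, n(As2O3) in each aliquot = 1/2 × 3.863 × 10^-3 = 1.931 × 10^-3 mol
n(As2O3) in the whole flask = 1.931 × 10^-3 × 100.0/10.00 = 0.01931 mol
mass of As2O3 = 0.01931 × 197.84 = 3.821 g

3.821 g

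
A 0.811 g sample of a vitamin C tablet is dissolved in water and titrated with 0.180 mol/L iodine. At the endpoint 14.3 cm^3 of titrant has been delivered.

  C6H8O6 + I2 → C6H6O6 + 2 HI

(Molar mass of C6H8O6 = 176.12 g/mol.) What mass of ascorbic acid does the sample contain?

n(I2) = 0.0143 L × 0.180 mol/L = 2.57 × 10^-3 mol
n(C6H8O6) = 2.57 × 10^-3 mol (1:1 ratio)
mass of C6H8O6 = 2.57 × 10^-3 × 176.12 g/mol = 0.453 g

0.453 g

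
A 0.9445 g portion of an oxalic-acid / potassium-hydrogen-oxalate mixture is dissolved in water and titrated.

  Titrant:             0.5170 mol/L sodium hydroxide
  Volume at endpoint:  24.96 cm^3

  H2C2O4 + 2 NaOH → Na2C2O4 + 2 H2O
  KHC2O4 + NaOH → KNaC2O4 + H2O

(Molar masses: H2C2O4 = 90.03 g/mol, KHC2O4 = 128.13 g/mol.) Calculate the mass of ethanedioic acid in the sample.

n(NaOH) = 0.02496 × 0.5170 = 0.01290 mol
Let x = n(H2C2O4), y = n(KHC2O4).
Titrant: 2x + 1y = 0.01290;  mass: 90.03x + 128.13y = 0.9445
Solving, x = 4.265 × 10^-3 mol, y = 4.375 × 10^-3 mol
mass of H2C2O4 = 4.265 × 10^-3 × 90.03 = 0.3840 g

0.3840 g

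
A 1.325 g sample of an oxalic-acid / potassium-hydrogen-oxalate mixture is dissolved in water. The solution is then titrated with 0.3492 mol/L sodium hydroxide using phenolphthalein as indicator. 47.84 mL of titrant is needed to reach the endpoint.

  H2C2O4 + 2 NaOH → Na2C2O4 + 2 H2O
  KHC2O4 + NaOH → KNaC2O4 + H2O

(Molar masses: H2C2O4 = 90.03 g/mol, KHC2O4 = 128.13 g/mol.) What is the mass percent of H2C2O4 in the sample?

33.33 %

n(NaOH) = 0.04784 × 0.3492 = 0.01671 mol
Let x = n(H2C2O4), y = n(KHC2O4).
Titrant: 2x + 1y = 0.01671;  mass: 90.03x + 128.13y = 1.325
Solving, x = 4.906 × 10^-3 mol, y = 6.894 × 10^-3 mol
mass of H2C2O4 = 4.906 × 10^-3 × 90.03 = 0.4417 g
% H2C2O4 = 0.4417 / 1.325 × 100 = 33.33 %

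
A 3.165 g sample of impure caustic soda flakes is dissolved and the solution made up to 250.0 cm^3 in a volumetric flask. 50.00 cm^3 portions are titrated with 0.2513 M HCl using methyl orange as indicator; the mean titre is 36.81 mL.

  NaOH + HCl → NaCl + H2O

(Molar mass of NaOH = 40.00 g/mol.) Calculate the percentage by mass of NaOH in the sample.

n(HCl) per titration = 0.03681 × 0.2513 = 9.250 × 10^-3 mol
n(NaOH) in each aliquot = 9.250 × 10^-3 mol (1:1 ratio)
n(NaOH) in the whole flask = 9.250 × 10^-3 × 250.0/50.00 = 0.04625 mol
mass of NaOH = 0.04625 × 40.00 = 1.850 g
% NaOH = 1.850 / 3.165 × 100 = 58.45 %

58.45 %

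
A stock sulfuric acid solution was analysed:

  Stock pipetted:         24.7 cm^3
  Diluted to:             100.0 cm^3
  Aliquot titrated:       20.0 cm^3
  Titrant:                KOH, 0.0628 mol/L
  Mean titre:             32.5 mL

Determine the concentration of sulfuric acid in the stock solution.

H2SO4 + 2 KOH → K2SO4 + 2 H2O
n(KOH) = 0.0325 × 0.0628 = 2.04 × 10^-3 mol
From the 1:2 ratio, n(H2SO4) in the aliquot = 1/2 × 2.04 × 10^-3 = 1.02 × 10^-3 mol
[H2SO4]_dilute = 1.02 × 10^-3 / 0.0200 = 0.0510 mol/L
Dilution factor = 100.0 / 24.7 = 4.049
[H2SO4]_stock = 0.0510 × 4.049 = 0.207 mol/L

0.207 mol/L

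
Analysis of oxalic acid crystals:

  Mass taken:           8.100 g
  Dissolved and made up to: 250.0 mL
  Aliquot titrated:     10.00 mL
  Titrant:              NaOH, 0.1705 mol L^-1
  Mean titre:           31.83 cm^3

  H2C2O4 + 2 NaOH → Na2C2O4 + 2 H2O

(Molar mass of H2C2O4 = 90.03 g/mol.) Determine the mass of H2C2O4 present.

n(NaOH) per titration = 0.03183 × 0.1705 = 5.427 × 10^-3 mol
From the 1:2 ratio, n(H2C2O4) in each aliquot = 1/2 × 5.427 × 10^-3 = 2.714 × 10^-3 mol
n(H2C2O4) in the whole flask = 2.714 × 10^-3 × 250.0/10.00 = 0.06784 mol
mass of H2C2O4 = 0.06784 × 90.03 = 6.107 g

6.107 g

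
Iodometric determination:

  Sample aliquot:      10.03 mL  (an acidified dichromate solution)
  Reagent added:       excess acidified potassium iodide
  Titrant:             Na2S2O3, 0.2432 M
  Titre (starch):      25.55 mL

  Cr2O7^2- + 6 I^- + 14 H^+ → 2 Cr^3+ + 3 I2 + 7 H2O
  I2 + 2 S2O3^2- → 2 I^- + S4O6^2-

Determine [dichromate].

0.1033 M

n(S2O3^2-) = 0.02555 × 0.2432 = 6.214 × 10^-3 mol
n(I2) = n(S2O3^2-)/2 = 3.107 × 10^-3 mol
From the 1:3 ratio, n(Cr2O7^2-) in the aliquot = 1/3 × 3.107 × 10^-3 = 1.036 × 10^-3 mol
[Cr2O7^2-] = 1.036 × 10^-3 / 0.01003 = 0.1033 mol/L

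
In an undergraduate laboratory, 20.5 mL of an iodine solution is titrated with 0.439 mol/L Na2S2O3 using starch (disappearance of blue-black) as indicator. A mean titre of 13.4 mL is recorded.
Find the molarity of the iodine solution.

I2 + 2 S2O3^2- → 2 I^- + S4O6^2-
n(Na2S2O3) = 0.0134 L × 0.439 mol/L = 5.88 × 10^-3 mol
From the 1:2 mole ratio, n(I2) = 1/2 × 5.88 × 10^-3 = 2.94 × 10^-3 mol
[I2] = 2.94 × 10^-3 mol / 0.0205 L = 0.143 mol/L

0.143 mol/L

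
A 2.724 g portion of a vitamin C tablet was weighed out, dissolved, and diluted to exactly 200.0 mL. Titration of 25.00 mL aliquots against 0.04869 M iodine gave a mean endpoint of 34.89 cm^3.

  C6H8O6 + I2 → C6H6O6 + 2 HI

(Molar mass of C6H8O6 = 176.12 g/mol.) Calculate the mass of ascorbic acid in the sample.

n(I2) per titration = 0.03489 × 0.04869 = 1.699 × 10^-3 mol
n(C6H8O6) in each aliquot = 1.699 × 10^-3 mol (1:1 ratio)
n(C6H8O6) in the whole flask = 1.699 × 10^-3 × 200.0/25.00 = 0.01359 mol
mass of C6H8O6 = 0.01359 × 176.12 = 2.394 g

2.394 g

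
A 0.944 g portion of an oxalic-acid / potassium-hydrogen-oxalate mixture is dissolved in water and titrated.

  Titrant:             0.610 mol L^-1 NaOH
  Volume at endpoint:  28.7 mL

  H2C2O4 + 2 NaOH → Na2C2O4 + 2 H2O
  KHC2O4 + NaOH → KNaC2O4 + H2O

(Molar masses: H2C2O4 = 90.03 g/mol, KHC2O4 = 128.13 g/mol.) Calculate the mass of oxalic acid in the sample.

n(NaOH) = 0.0287 × 0.610 = 0.0175 mol
Let x = n(H2C2O4), y = n(KHC2O4).
Titrant: 2x + 1y = 0.0175;  mass: 90.03x + 128.13y = 0.944
Solving, x = 7.82 × 10^-3 mol, y = 1.88 × 10^-3 mol
mass of H2C2O4 = 7.82 × 10^-3 × 90.03 = 0.704 g

0.704 g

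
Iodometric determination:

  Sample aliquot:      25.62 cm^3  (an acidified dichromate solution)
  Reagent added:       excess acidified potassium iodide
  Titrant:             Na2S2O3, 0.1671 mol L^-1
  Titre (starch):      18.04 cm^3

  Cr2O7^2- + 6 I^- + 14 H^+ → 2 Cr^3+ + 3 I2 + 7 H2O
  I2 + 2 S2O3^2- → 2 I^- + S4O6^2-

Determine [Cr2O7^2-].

n(S2O3^2-) = 0.01804 × 0.1671 = 3.014 × 10^-3 mol
n(I2) = n(S2O3^2-)/2 = 1.507 × 10^-3 mol
From the 1:3 ratio, n(Cr2O7^2-) in the aliquot = 1/3 × 1.507 × 10^-3 = 5.024 × 10^-4 mol
[Cr2O7^2-] = 5.024 × 10^-4 / 0.02562 = 0.01961 mol/L

0.01961 mol/L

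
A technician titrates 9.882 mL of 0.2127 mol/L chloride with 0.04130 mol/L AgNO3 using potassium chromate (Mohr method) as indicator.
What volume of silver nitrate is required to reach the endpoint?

50.89 mL

Ag^+ + Cl^- → AgCl(s)
n(Cl-) = 0.009882 L × 0.2127 mol/L = 2.102 × 10^-3 mol
n(AgNO3) = 2.102 × 10^-3 mol (1:1 stoichiometry)
V(AgNO3) = 2.102 × 10^-3 mol / 0.04130 mol/L = 0.05089 L = 50.89 mL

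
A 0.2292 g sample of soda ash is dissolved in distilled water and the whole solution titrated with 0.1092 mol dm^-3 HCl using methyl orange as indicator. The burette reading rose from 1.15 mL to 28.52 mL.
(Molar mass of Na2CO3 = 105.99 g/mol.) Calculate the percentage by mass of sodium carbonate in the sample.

69.11 %

Na2CO3 + 2 HCl → 2 NaCl + H2O + CO2
n(HCl) = 0.02737 L × 0.1092 mol/L = 2.989 × 10^-3 mol
From the 1:2 ratio, n(Na2CO3) = 1/2 × 2.989 × 10^-3 = 1.494 × 10^-3 mol
mass of Na2CO3 = 1.494 × 10^-3 × 105.99 g/mol = 0.1584 g
% Na2CO3 = 0.1584 / 0.2292 × 100 = 69.11 %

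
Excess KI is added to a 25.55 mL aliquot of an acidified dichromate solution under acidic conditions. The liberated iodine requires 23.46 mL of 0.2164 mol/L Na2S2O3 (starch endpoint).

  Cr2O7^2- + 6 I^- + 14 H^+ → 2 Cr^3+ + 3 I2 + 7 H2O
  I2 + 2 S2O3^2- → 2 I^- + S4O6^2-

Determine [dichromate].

n(S2O3^2-) = 0.02346 × 0.2164 = 5.077 × 10^-3 mol
n(I2) = n(S2O3^2-)/2 = 2.538 × 10^-3 mol
From the 1:3 ratio, n(Cr2O7^2-) in the aliquot = 1/3 × 2.538 × 10^-3 = 8.461 × 10^-4 mol
[Cr2O7^2-] = 8.461 × 10^-4 / 0.02555 = 0.03312 mol/L

0.03312 mol/L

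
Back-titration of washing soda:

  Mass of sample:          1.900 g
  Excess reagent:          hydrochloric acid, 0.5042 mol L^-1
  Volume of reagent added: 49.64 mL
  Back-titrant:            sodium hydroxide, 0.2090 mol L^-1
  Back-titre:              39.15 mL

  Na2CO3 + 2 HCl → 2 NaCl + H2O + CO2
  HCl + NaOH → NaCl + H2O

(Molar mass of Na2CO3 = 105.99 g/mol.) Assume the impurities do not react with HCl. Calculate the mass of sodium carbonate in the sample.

n(HCl) added = 0.04964 × 0.5042 = 0.02503 mol
n(NaOH) used in back-titration = 0.03915 × 0.2090 = 8.182 × 10^-3 mol
n(HCl) left over = 8.182 × 10^-3 mol (1:1 ratio)
n(HCl) consumed by analyte = 0.02503 − 8.182 × 10^-3 = 0.01685 mol
From the 1:2 ratio, n(Na2CO3) = 1/2 × 0.01685 = 8.423 × 10^-3 mol
mass of Na2CO3 = 8.423 × 10^-3 × 105.99 = 0.8928 g

0.8928 g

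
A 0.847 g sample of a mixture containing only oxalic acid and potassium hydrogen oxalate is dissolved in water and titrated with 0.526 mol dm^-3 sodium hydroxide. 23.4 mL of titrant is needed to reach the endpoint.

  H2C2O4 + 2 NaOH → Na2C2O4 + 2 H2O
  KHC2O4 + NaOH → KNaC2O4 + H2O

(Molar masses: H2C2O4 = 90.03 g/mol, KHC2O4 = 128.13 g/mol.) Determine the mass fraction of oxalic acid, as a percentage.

n(NaOH) = 0.0234 × 0.526 = 0.0123 mol
Let x = n(H2C2O4), y = n(KHC2O4).
Titrant: 2x + 1y = 0.0123;  mass: 90.03x + 128.13y = 0.847
Solving, x = 4.39 × 10^-3 mol, y = 3.52 × 10^-3 mol
mass of H2C2O4 = 4.39 × 10^-3 × 90.03 = 0.395 g
% H2C2O4 = 0.395 / 0.847 × 100 = 46.7 %

46.7 %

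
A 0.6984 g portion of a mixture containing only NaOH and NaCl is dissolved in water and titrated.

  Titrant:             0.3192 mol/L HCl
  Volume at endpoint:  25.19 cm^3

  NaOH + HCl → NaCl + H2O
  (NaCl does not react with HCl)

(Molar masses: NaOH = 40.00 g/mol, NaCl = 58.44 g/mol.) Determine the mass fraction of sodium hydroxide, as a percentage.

n(HCl) = 0.02519 × 0.3192 = 8.041 × 10^-3 mol
Let x = n(NaOH), y = n(NaCl).
Titrant: 1x = 8.041 × 10^-3;  mass: 40.00x + 58.44y = 0.6984
Solving, x = 8.041 × 10^-3 mol, y = 6.447 × 10^-3 mol
mass of NaOH = 8.041 × 10^-3 × 40.00 = 0.3216 g
% NaOH = 0.3216 / 0.6984 × 100 = 46.05 %

46.05 %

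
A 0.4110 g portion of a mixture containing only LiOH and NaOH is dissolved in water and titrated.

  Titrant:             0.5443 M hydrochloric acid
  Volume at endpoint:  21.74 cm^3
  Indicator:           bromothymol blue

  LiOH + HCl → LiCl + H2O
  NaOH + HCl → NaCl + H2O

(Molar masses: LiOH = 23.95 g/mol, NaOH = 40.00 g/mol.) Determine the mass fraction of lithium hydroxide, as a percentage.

n(HCl) = 0.02174 × 0.5443 = 0.01183 mol
Let x = n(LiOH), y = n(NaOH).
Titrant: 1x + 1y = 0.01183;  mass: 23.95x + 40.00y = 0.4110
Solving, x = 3.883 × 10^-3 mol, y = 7.950 × 10^-3 mol
mass of LiOH = 3.883 × 10^-3 × 23.95 = 0.09300 g
% LiOH = 0.09300 / 0.4110 × 100 = 22.63 %

22.63 %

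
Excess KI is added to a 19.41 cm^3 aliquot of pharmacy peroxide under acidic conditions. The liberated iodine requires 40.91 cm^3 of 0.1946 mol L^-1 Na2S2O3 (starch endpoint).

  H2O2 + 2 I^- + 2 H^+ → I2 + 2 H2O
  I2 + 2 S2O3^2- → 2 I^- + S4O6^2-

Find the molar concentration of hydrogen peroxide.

n(S2O3^2-) = 0.04091 × 0.1946 = 7.961 × 10^-3 mol
n(I2) = n(S2O3^2-)/2 = 3.981 × 10^-3 mol
n(H2O2) in the aliquot = 3.981 × 10^-3 mol (1:1 ratio)
[H2O2] = 3.981 × 10^-3 / 0.01941 = 0.2051 mol/L

0.2051 mol/L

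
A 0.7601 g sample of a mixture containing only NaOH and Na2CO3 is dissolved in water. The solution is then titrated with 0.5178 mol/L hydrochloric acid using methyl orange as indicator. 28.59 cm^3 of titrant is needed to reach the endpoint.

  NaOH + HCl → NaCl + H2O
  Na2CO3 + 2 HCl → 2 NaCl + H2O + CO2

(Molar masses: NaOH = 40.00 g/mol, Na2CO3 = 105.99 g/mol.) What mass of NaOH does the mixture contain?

n(HCl) = 0.02859 × 0.5178 = 0.01480 mol
Let x = n(NaOH), y = n(Na2CO3).
Titrant: 1x + 2y = 0.01480;  mass: 40.00x + 105.99y = 0.7601
Solving, x = 1.880 × 10^-3 mol, y = 6.462 × 10^-3 mol
mass of NaOH = 1.880 × 10^-3 × 40.00 = 0.07521 g

0.07521 g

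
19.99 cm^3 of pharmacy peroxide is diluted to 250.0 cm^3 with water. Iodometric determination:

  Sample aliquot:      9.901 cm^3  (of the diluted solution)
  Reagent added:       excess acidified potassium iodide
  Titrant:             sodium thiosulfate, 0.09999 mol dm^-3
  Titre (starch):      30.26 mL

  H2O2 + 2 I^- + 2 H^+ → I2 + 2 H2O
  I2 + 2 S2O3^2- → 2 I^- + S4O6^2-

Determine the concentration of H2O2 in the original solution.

1.911 mol/L

n(S2O3^2-) = 0.03026 × 0.09999 = 3.026 × 10^-3 mol
n(I2) = n(S2O3^2-)/2 = 1.513 × 10^-3 mol
n(H2O2) in the aliquot = 1.513 × 10^-3 mol (1:1 ratio)
[H2O2]_dilute = 1.513 × 10^-3 / 0.009901 = 0.1528 mol/L
[H2O2]_original = 0.1528 × 250.0/19.99 = 1.911 mol/L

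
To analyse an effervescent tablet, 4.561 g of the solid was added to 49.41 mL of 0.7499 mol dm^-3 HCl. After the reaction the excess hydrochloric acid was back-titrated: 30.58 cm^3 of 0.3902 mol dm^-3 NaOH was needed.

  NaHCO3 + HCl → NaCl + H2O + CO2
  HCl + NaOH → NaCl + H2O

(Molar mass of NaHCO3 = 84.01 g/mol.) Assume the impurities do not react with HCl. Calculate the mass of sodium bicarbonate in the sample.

2.110 g

n(HCl) added = 0.04941 × 0.7499 = 0.03705 mol
n(NaOH) used in back-titration = 0.03058 × 0.3902 = 0.01193 mol
n(HCl) left over = 0.01193 mol (1:1 ratio)
n(HCl) consumed by analyte = 0.03705 − 0.01193 = 0.02512 mol
n(NaHCO3) = 0.02512 mol (1:1 ratio)
mass of NaHCO3 = 0.02512 × 84.01 = 2.110 g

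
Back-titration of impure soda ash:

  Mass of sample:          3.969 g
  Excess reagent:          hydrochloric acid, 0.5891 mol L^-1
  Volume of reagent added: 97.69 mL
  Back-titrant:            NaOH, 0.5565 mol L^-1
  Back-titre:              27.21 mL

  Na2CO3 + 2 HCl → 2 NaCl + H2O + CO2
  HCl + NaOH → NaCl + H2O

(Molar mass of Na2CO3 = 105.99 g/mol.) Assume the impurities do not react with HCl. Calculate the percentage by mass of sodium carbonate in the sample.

n(HCl) added = 0.09769 × 0.5891 = 0.05755 mol
n(NaOH) used in back-titration = 0.02721 × 0.5565 = 0.01514 mol
n(HCl) left over = 0.01514 mol (1:1 ratio)
n(HCl) consumed by analyte = 0.05755 − 0.01514 = 0.04241 mol
From the 1:2 ratio, n(Na2CO3) = 1/2 × 0.04241 = 0.02120 mol
mass of Na2CO3 = 0.02120 × 105.99 = 2.247 g
% Na2CO3 = 2.247 / 3.969 × 100 = 56.62 %

56.62 %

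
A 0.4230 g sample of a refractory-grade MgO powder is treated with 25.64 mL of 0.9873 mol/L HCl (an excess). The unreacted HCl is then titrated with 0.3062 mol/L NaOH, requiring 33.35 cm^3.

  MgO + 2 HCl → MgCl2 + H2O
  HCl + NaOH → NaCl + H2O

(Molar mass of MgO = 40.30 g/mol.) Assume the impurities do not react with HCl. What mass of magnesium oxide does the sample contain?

0.3043 g

n(HCl) added = 0.02564 × 0.9873 = 0.02531 mol
n(NaOH) used in back-titration = 0.03335 × 0.3062 = 0.01021 mol
n(HCl) left over = 0.01021 mol (1:1 ratio)
n(HCl) consumed by analyte = 0.02531 − 0.01021 = 0.01510 mol
From the 1:2 ratio, n(MgO) = 1/2 × 0.01510 = 7.551 × 10^-3 mol
mass of MgO = 7.551 × 10^-3 × 40.30 = 0.3043 g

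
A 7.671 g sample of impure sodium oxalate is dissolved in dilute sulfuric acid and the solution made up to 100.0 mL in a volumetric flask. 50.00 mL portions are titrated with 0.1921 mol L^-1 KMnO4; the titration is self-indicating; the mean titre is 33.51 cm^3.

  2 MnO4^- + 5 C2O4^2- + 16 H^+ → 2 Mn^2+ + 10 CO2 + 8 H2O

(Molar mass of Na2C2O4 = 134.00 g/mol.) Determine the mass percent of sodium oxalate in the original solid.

n(KMnO4) per titration = 0.03351 × 0.1921 = 6.437 × 10^-3 mol
From the 5:2 ratio, n(Na2C2O4) in each aliquot = 5/2 × 6.437 × 10^-3 = 0.01609 mol
n(Na2C2O4) in the whole flask = 0.01609 × 100.0/50.00 = 0.03219 mol
mass of Na2C2O4 = 0.03219 × 134.00 = 4.313 g
% Na2C2O4 = 4.313 / 7.671 × 100 = 56.22 %

56.22 %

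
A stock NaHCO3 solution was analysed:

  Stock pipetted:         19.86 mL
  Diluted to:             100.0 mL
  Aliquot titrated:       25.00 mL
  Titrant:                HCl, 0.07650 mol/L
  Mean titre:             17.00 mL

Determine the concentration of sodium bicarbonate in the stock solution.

NaHCO3 + HCl → NaCl + H2O + CO2
n(HCl) = 0.01700 × 0.07650 = 1.300 × 10^-3 mol
n(NaHCO3) in the aliquot = 1.300 × 10^-3 mol (1:1 ratio)
[NaHCO3]_dilute = 1.300 × 10^-3 / 0.02500 = 0.05202 mol/L
Dilution factor = 100.0 / 19.86 = 5.035
[NaHCO3]_stock = 0.05202 × 5.035 = 0.2619 mol/L

0.2619 mol/L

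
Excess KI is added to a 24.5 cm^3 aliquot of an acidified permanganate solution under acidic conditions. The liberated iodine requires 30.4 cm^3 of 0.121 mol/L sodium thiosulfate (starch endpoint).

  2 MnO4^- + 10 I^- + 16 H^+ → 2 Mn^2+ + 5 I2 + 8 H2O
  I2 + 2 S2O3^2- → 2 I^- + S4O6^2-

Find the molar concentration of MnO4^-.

n(S2O3^2-) = 0.0304 × 0.121 = 3.68 × 10^-3 mol
n(I2) = n(S2O3^2-)/2 = 1.84 × 10^-3 mol
From the 2:5 ratio, n(MnO4^-) in the aliquot = 2/5 × 1.84 × 10^-3 = 7.36 × 10^-4 mol
[MnO4^-] = 7.36 × 10^-4 / 0.0245 = 0.0300 mol/L

0.0300 mol/L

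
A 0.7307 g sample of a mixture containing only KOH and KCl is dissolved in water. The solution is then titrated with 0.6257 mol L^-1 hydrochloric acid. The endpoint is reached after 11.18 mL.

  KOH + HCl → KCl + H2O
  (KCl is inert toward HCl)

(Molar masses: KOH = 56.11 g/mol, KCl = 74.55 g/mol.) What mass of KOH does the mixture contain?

0.3925 g

n(HCl) = 0.01118 × 0.6257 = 6.995 × 10^-3 mol
Let x = n(KOH), y = n(KCl).
Titrant: 1x = 6.995 × 10^-3;  mass: 56.11x + 74.55y = 0.7307
Solving, x = 6.995 × 10^-3 mol, y = 4.536 × 10^-3 mol
mass of KOH = 6.995 × 10^-3 × 56.11 = 0.3925 g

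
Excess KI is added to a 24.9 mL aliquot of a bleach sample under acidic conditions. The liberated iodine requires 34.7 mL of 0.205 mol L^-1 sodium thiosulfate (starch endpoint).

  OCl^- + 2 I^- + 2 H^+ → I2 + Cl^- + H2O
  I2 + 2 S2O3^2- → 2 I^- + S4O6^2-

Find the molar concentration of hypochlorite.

0.143 mol/L

n(S2O3^2-) = 0.0347 × 0.205 = 7.11 × 10^-3 mol
n(I2) = n(S2O3^2-)/2 = 3.56 × 10^-3 mol
n(OCl^-) in the aliquot = 3.56 × 10^-3 mol (1:1 ratio)
[OCl^-] = 3.56 × 10^-3 / 0.0249 = 0.143 mol/L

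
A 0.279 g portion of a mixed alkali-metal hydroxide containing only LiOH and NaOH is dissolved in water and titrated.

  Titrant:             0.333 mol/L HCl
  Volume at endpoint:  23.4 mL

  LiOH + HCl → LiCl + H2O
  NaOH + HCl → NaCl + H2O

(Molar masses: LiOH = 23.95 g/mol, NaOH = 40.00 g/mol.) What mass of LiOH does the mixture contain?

0.0488 g

n(HCl) = 0.0234 × 0.333 = 7.79 × 10^-3 mol
Let x = n(LiOH), y = n(NaOH).
Titrant: 1x + 1y = 7.79 × 10^-3;  mass: 23.95x + 40.00y = 0.279
Solving, x = 2.04 × 10^-3 mol, y = 5.76 × 10^-3 mol
mass of LiOH = 2.04 × 10^-3 × 23.95 = 0.0488 g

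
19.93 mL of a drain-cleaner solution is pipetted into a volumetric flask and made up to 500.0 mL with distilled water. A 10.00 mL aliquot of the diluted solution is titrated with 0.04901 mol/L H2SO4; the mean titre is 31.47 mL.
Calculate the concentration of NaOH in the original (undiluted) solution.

7.739 mol/L

2 NaOH + H2SO4 → Na2SO4 + 2 H2O
n(H2SO4) = 0.03147 × 0.04901 = 1.542 × 10^-3 mol
From the 2:1 ratio, n(NaOH) in the aliquot = 2/1 × 1.542 × 10^-3 = 3.085 × 10^-3 mol
[NaOH]_dilute = 3.085 × 10^-3 / 0.01000 = 0.3085 mol/L
Dilution factor = 500.0 / 19.93 = 25.09
[NaOH]_stock = 0.3085 × 25.09 = 7.739 mol/L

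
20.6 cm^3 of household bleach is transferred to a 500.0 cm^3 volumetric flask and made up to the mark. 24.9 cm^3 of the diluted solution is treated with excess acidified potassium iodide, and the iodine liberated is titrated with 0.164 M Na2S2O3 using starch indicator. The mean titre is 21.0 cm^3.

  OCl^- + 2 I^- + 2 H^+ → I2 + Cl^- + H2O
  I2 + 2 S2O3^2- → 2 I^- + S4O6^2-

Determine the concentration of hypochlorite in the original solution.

1.68 M

n(S2O3^2-) = 0.0210 × 0.164 = 3.44 × 10^-3 mol
n(I2) = n(S2O3^2-)/2 = 1.72 × 10^-3 mol
n(OCl^-) in the aliquot = 1.72 × 10^-3 mol (1:1 ratio)
[OCl^-]_dilute = 1.72 × 10^-3 / 0.0249 = 0.0692 mol/L
[OCl^-]_original = 0.0692 × 500.0/20.6 = 1.68 mol/L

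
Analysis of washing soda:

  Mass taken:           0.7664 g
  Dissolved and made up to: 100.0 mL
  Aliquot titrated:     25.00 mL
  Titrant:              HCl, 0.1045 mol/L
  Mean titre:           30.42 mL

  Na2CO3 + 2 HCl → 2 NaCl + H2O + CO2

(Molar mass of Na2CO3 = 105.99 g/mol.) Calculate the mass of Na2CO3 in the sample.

n(HCl) per titration = 0.03042 × 0.1045 = 3.179 × 10^-3 mol
From the 1:2 ratio, n(Na2CO3) in each aliquot = 1/2 × 3.179 × 10^-3 = 1.589 × 10^-3 mol
n(Na2CO3) in the whole flask = 1.589 × 10^-3 × 100.0/25.00 = 6.358 × 10^-3 mol
mass of Na2CO3 = 6.358 × 10^-3 × 105.99 = 0.6739 g

0.6739 g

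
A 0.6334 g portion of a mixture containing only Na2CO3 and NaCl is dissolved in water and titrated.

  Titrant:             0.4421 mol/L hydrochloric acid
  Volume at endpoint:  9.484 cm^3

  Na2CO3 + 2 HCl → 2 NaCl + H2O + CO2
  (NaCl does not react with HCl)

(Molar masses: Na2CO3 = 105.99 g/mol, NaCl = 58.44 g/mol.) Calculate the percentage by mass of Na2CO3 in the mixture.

35.08 %

n(HCl) = 0.009484 × 0.4421 = 4.193 × 10^-3 mol
Let x = n(Na2CO3), y = n(NaCl).
Titrant: 2x = 4.193 × 10^-3;  mass: 105.99x + 58.44y = 0.6334
Solving, x = 2.096 × 10^-3 mol, y = 7.036 × 10^-3 mol
mass of Na2CO3 = 2.096 × 10^-3 × 105.99 = 0.2222 g
% Na2CO3 = 0.2222 / 0.6334 × 100 = 35.08 %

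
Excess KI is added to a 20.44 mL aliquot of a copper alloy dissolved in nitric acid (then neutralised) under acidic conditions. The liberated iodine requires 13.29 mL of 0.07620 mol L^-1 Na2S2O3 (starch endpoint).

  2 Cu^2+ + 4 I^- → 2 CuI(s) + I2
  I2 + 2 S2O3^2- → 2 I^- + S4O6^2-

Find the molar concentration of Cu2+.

0.04954 mol/L

n(S2O3^2-) = 0.01329 × 0.07620 = 1.013 × 10^-3 mol
n(I2) = n(S2O3^2-)/2 = 5.063 × 10^-4 mol
From the 2:1 ratio, n(Cu2+) in the aliquot = 2/1 × 5.063 × 10^-4 = 1.013 × 10^-3 mol
[Cu2+] = 1.013 × 10^-3 / 0.02044 = 0.04954 mol/L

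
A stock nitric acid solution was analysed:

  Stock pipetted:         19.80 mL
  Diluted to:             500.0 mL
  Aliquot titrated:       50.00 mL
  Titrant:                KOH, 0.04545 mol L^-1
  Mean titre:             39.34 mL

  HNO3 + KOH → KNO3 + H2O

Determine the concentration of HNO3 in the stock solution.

n(KOH) = 0.03934 × 0.04545 = 1.788 × 10^-3 mol
n(HNO3) in the aliquot = 1.788 × 10^-3 mol (1:1 ratio)
[HNO3]_dilute = 1.788 × 10^-3 / 0.05000 = 0.03576 mol/L
Dilution factor = 500.0 / 19.80 = 25.25
[HNO3]_stock = 0.03576 × 25.25 = 0.9030 mol/L

0.9030 mol/L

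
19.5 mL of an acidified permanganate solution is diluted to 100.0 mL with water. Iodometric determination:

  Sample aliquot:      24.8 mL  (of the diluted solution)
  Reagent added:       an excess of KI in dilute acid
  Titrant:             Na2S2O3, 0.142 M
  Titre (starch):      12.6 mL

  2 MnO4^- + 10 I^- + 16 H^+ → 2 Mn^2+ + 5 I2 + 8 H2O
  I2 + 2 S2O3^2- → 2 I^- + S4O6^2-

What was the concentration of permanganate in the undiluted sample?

0.0740 M

n(S2O3^2-) = 0.0126 × 0.142 = 1.79 × 10^-3 mol
n(I2) = n(S2O3^2-)/2 = 8.95 × 10^-4 mol
From the 2:5 ratio, n(MnO4^-) in the aliquot = 2/5 × 8.95 × 10^-4 = 3.58 × 10^-4 mol
[MnO4^-]_dilute = 3.58 × 10^-4 / 0.0248 = 0.0144 mol/L
[MnO4^-]_original = 0.0144 × 100.0/19.5 = 0.0740 mol/L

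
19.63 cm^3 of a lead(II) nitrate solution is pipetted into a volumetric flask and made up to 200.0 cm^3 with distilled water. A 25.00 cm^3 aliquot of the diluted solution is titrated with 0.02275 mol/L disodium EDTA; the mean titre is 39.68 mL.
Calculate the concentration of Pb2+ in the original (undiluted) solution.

Pb^2+ + EDTA^4- → [Pb(EDTA)]^2-
n(EDTA) = 0.03968 × 0.02275 = 9.027 × 10^-4 mol
n(Pb2+) in the aliquot = 9.027 × 10^-4 mol (1:1 ratio)
[Pb2+]_dilute = 9.027 × 10^-4 / 0.02500 = 0.03611 mol/L
Dilution factor = 200.0 / 19.63 = 10.19
[Pb2+]_stock = 0.03611 × 10.19 = 0.3679 mol/L

0.3679 mol/L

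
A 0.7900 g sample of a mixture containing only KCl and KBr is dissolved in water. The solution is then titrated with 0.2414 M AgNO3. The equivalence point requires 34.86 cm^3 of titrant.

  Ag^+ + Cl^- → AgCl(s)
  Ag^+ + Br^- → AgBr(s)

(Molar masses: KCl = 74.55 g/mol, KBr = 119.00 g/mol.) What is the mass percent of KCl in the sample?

n(AgNO3) = 0.03486 × 0.2414 = 8.415 × 10^-3 mol
Let x = n(KCl), y = n(KBr).
Titrant: 1x + 1y = 8.415 × 10^-3;  mass: 74.55x + 119.00y = 0.7900
Solving, x = 4.756 × 10^-3 mol, y = 3.659 × 10^-3 mol
mass of KCl = 4.756 × 10^-3 × 74.55 = 0.3546 g
% KCl = 0.3546 / 0.7900 × 100 = 44.88 %

44.88 %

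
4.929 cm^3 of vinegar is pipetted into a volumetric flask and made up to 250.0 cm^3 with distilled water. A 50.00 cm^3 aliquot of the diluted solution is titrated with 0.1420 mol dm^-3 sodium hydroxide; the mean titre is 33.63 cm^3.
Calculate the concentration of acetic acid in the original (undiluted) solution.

CH3COOH + NaOH → CH3COONa + H2O
n(NaOH) = 0.03363 × 0.1420 = 4.775 × 10^-3 mol
n(CH3COOH) in the aliquot = 4.775 × 10^-3 mol (1:1 ratio)
[CH3COOH]_dilute = 4.775 × 10^-3 / 0.05000 = 0.09551 mol/L
Dilution factor = 250.0 / 4.929 = 50.72
[CH3COOH]_stock = 0.09551 × 50.72 = 4.844 mol/L

4.844 mol/L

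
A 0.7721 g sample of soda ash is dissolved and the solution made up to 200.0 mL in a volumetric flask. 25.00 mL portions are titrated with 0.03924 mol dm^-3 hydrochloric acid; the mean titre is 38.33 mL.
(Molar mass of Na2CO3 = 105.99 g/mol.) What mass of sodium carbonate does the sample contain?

Na2CO3 + 2 HCl → 2 NaCl + H2O + CO2
n(HCl) per titration = 0.03833 × 0.03924 = 1.504 × 10^-3 mol
From the 1:2 ratio, n(Na2CO3) in each aliquot = 1/2 × 1.504 × 10^-3 = 7.520 × 10^-4 mol
n(Na2CO3) in the whole flask = 7.520 × 10^-4 × 200.0/25.00 = 6.016 × 10^-3 mol
mass of Na2CO3 = 6.016 × 10^-3 × 105.99 = 0.6377 g

0.6377 g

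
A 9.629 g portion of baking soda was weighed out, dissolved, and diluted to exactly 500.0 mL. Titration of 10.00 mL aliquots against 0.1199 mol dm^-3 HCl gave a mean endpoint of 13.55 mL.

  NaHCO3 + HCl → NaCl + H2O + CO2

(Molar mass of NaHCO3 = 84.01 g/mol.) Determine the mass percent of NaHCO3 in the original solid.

70.87 %

n(HCl) per titration = 0.01355 × 0.1199 = 1.625 × 10^-3 mol
n(NaHCO3) in each aliquot = 1.625 × 10^-3 mol (1:1 ratio)
n(NaHCO3) in the whole flask = 1.625 × 10^-3 × 500.0/10.00 = 0.08123 mol
mass of NaHCO3 = 0.08123 × 84.01 = 6.824 g
% NaHCO3 = 6.824 / 9.629 × 100 = 70.87 %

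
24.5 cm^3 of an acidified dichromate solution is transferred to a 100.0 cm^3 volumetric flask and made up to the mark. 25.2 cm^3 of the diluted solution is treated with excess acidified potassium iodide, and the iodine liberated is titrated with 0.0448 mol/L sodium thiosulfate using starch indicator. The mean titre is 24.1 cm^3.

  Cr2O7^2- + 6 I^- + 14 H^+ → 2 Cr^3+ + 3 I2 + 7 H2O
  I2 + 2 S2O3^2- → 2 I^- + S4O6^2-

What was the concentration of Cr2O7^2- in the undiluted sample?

0.0291 mol/L

n(S2O3^2-) = 0.0241 × 0.0448 = 1.08 × 10^-3 mol
n(I2) = n(S2O3^2-)/2 = 5.40 × 10^-4 mol
From the 1:3 ratio, n(Cr2O7^2-) in the aliquot = 1/3 × 5.40 × 10^-4 = 1.80 × 10^-4 mol
[Cr2O7^2-]_dilute = 1.80 × 10^-4 / 0.0252 = 0.00714 mol/L
[Cr2O7^2-]_original = 0.00714 × 100.0/24.5 = 0.0291 mol/L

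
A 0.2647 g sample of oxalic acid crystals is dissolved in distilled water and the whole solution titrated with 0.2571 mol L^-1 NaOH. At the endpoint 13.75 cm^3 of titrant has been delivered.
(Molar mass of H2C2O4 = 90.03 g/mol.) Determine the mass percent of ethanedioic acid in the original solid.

H2C2O4 + 2 NaOH → Na2C2O4 + 2 H2O
n(NaOH) = 0.01375 L × 0.2571 mol/L = 3.535 × 10^-3 mol
From the 1:2 ratio, n(H2C2O4) = 1/2 × 3.535 × 10^-3 = 1.768 × 10^-3 mol
mass of H2C2O4 = 1.768 × 10^-3 × 90.03 g/mol = 0.1591 g
% H2C2O4 = 0.1591 / 0.2647 × 100 = 60.12 %

60.12 %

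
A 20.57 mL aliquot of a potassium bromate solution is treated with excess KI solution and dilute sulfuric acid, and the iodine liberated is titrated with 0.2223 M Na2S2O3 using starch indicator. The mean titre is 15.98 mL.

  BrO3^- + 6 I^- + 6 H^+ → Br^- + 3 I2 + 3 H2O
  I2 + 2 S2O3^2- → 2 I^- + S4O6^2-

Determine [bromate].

0.02878 M

n(S2O3^2-) = 0.01598 × 0.2223 = 3.552 × 10^-3 mol
n(I2) = n(S2O3^2-)/2 = 1.776 × 10^-3 mol
From the 1:3 ratio, n(BrO3^-) in the aliquot = 1/3 × 1.776 × 10^-3 = 5.921 × 10^-4 mol
[BrO3^-] = 5.921 × 10^-4 / 0.02057 = 0.02878 mol/L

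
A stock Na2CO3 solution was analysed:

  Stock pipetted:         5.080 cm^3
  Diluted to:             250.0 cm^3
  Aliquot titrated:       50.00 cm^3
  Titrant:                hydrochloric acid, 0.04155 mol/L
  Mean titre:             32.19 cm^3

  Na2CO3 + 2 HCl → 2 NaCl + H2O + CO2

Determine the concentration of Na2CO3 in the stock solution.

0.6582 mol/L

n(HCl) = 0.03219 × 0.04155 = 1.337 × 10^-3 mol
From the 1:2 ratio, n(Na2CO3) in the aliquot = 1/2 × 1.337 × 10^-3 = 6.687 × 10^-4 mol
[Na2CO3]_dilute = 6.687 × 10^-4 / 0.05000 = 0.01337 mol/L
Dilution factor = 250.0 / 5.080 = 49.21
[Na2CO3]_stock = 0.01337 × 49.21 = 0.6582 mol/L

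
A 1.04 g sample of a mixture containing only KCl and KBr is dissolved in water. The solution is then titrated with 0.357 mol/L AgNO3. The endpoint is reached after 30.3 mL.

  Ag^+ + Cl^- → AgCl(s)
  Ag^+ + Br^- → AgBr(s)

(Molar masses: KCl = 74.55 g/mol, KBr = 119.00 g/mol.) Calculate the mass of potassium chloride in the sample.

0.415 g

n(AgNO3) = 0.0303 × 0.357 = 0.0108 mol
Let x = n(KCl), y = n(KBr).
Titrant: 1x + 1y = 0.0108;  mass: 74.55x + 119.00y = 1.04
Solving, x = 5.56 × 10^-3 mol, y = 5.26 × 10^-3 mol
mass of KCl = 5.56 × 10^-3 × 74.55 = 0.415 g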